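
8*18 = 144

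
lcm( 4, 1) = 4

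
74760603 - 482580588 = - 407819985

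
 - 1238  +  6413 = 5175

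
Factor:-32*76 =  - 2432= - 2^7*19^1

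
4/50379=4/50379 =0.00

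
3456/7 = 493 + 5/7 = 493.71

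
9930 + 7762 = 17692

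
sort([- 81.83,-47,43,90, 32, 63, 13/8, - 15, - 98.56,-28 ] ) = [-98.56 ,-81.83, - 47,-28,-15,13/8,32, 43,63,90] 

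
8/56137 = 8/56137= 0.00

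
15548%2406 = 1112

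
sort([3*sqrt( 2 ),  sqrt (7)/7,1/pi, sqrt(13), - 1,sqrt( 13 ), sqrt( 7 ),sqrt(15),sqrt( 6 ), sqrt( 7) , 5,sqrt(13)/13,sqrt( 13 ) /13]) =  [ - 1 , sqrt(13)/13,sqrt(13 )/13, 1/pi,sqrt(7 )/7,sqrt( 6 ), sqrt (7 ),sqrt( 7 ),sqrt( 13) , sqrt ( 13 ),sqrt( 15 ),3*sqrt( 2),5]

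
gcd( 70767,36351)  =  9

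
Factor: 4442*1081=2^1 * 23^1 * 47^1*2221^1  =  4801802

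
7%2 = 1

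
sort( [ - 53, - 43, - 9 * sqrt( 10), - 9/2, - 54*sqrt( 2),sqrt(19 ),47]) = [ - 54*sqrt( 2), - 53,  -  43, - 9*sqrt( 10), - 9/2, sqrt (19), 47 ] 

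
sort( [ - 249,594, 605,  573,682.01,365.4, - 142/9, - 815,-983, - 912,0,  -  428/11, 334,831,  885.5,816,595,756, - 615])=[  -  983, - 912 , - 815, - 615, - 249, - 428/11, - 142/9,0,334,365.4,573,594,595, 605, 682.01,756, 816, 831,885.5]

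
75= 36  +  39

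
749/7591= 749/7591  =  0.10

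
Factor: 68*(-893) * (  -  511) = 2^2*7^1*17^1*19^1* 47^1*73^1 = 31029964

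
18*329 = 5922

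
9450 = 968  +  8482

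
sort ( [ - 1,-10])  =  [  -  10, - 1]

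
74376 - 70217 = 4159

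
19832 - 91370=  - 71538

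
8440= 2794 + 5646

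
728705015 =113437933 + 615267082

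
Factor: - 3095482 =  - 2^1*13^1 * 119057^1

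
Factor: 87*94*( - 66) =-539748  =  - 2^2*3^2*11^1*29^1 * 47^1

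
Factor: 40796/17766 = 2^1 * 3^( - 3)*31^1 = 62/27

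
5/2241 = 5/2241 = 0.00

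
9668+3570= 13238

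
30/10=3 = 3.00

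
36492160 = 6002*6080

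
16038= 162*99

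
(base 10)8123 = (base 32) 7TR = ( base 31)8E1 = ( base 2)1111110111011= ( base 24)e2b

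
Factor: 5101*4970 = 2^1*5^1*7^1*71^1*5101^1 = 25351970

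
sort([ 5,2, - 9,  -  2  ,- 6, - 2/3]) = [ - 9, - 6,  -  2, - 2/3,2,5 ]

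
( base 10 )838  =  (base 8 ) 1506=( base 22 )1G2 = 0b1101000110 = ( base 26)166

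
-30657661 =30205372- 60863033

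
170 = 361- 191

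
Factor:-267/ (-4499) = 3^1*11^( - 1) * 89^1*409^( - 1)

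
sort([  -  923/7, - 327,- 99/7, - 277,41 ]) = [- 327, - 277, - 923/7 , - 99/7, 41 ]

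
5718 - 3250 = 2468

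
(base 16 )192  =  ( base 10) 402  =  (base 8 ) 622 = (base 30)dc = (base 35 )bh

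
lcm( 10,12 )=60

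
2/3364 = 1/1682 = 0.00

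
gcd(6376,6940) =4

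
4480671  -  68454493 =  - 63973822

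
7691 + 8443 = 16134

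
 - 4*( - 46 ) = 184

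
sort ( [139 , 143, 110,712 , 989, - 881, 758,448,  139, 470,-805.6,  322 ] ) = [ - 881, - 805.6,110, 139,139,143 , 322, 448,  470, 712,758, 989 ] 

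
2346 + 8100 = 10446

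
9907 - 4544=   5363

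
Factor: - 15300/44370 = -2^1*5^1*29^( - 1) = -10/29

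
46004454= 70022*657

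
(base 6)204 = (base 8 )114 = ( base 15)51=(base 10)76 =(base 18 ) 44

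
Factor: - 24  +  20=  - 4  =  -  2^2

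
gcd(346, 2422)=346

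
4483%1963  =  557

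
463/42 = 463/42 = 11.02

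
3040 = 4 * 760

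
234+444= 678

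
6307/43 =6307/43 = 146.67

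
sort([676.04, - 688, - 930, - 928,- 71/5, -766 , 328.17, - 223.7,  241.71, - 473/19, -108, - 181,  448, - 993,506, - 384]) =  [ - 993, - 930, - 928, - 766, - 688, - 384 , - 223.7, - 181, - 108, - 473/19, - 71/5,241.71,328.17, 448, 506, 676.04]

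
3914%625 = 164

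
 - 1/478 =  - 1/478= - 0.00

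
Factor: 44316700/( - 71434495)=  - 8863340/14286899 = - 2^2*5^1*11^ ( -1)*443167^1*1298809^( - 1 )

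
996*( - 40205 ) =-40044180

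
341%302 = 39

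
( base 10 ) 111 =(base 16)6F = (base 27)43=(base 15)76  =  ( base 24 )4F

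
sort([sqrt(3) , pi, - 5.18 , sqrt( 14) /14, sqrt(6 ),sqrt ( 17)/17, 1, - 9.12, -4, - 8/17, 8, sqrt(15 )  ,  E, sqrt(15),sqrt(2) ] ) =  [-9.12, - 5.18,-4, - 8/17,  sqrt(17)/17, sqrt(14) /14 , 1, sqrt(2), sqrt(3), sqrt(6 ), E , pi,  sqrt( 15 ),sqrt(15),8]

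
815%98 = 31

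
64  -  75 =- 11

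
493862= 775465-281603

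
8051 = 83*97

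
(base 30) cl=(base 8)575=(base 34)B7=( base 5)3011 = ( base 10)381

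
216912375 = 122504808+94407567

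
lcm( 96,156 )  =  1248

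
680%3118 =680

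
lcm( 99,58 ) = 5742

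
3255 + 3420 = 6675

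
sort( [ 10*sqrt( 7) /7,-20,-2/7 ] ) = [ - 20,  -  2/7,10*sqrt( 7 ) /7] 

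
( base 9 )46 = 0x2a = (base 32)1A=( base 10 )42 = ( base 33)19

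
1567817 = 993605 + 574212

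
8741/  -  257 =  - 35 + 254/257 = - 34.01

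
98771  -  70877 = 27894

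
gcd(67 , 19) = 1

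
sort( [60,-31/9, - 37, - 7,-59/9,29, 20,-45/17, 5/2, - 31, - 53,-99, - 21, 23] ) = [ - 99,-53,- 37, - 31,-21, - 7 ,- 59/9,-31/9,-45/17,5/2,20,23, 29 , 60] 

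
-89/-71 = 89/71  =  1.25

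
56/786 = 28/393= 0.07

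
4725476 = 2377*1988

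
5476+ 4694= 10170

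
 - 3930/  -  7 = 3930/7 = 561.43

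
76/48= 19/12 = 1.58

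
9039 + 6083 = 15122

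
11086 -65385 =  - 54299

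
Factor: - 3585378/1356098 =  - 1792689/678049 =-3^1 * 23^1 * 29^ ( - 1 )*103^( - 1)*227^( - 1 )*25981^1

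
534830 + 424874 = 959704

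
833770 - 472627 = 361143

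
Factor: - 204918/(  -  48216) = 17/4= 2^(-2)*17^1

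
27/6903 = 3/767 =0.00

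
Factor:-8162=-2^1*7^1 * 11^1*53^1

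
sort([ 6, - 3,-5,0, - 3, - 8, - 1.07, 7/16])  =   [ - 8, - 5,-3, - 3, - 1.07, 0, 7/16, 6]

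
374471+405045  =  779516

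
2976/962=1488/481 = 3.09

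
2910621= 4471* 651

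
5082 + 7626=12708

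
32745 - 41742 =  - 8997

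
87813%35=33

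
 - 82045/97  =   - 846 + 17/97 = -845.82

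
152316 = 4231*36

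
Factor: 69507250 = 2^1*5^3*278029^1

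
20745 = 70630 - 49885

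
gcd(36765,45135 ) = 45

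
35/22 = 1  +  13/22 = 1.59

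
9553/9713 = 9553/9713 = 0.98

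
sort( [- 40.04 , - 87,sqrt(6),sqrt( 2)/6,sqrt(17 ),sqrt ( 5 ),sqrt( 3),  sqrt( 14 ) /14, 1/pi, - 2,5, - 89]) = [ - 89, - 87, - 40.04,-2, sqrt( 2 )/6,sqrt( 14)/14, 1/pi, sqrt(3) , sqrt( 5 ),sqrt( 6),sqrt( 17),5 ] 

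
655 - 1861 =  - 1206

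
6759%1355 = 1339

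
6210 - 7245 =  - 1035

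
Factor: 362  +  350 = 2^3*89^1 = 712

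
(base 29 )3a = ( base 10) 97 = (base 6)241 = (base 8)141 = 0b1100001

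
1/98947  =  1/98947 =0.00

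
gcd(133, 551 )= 19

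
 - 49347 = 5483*(  -  9 ) 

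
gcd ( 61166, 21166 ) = 2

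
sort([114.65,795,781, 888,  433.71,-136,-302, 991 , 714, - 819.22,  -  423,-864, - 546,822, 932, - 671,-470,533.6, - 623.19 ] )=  [ -864,  -  819.22, - 671, -623.19 , - 546, -470,-423 , - 302, - 136, 114.65 , 433.71,  533.6,714,781,795, 822, 888, 932, 991] 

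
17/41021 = 1/2413= 0.00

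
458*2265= 1037370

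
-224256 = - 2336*96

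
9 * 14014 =126126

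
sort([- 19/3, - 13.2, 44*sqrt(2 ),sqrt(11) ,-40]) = [ - 40,-13.2, - 19/3,sqrt( 11), 44*sqrt(2)]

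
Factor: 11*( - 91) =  - 7^1 * 11^1*13^1= - 1001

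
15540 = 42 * 370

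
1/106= 1/106  =  0.01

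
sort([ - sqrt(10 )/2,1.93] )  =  [ - sqrt(10 )/2, 1.93]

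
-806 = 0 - 806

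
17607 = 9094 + 8513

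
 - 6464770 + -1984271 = - 8449041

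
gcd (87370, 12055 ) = 5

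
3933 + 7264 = 11197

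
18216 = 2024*9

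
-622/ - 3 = 622/3  =  207.33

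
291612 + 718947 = 1010559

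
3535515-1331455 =2204060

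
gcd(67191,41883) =3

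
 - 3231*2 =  -6462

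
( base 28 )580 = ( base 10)4144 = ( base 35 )3de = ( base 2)1000000110000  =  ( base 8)10060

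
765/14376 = 255/4792 = 0.05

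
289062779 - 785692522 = - 496629743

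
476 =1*476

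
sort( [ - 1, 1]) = [ -1, 1 ]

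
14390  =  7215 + 7175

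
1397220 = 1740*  803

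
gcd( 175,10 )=5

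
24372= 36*677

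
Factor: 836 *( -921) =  - 2^2*3^1*11^1*19^1 * 307^1= -  769956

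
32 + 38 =70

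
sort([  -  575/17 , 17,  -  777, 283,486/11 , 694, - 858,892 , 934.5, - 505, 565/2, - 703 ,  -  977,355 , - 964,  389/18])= [- 977 , - 964, - 858,- 777, -703, - 505 , - 575/17,17, 389/18,  486/11 , 565/2,283, 355, 694, 892,  934.5]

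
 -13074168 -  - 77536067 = 64461899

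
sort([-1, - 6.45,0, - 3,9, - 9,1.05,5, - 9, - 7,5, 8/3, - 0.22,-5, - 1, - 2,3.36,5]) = [ - 9, - 9, - 7, - 6.45, - 5, - 3, - 2, - 1, - 1,- 0.22, 0,1.05,8/3, 3.36,5,5, 5, 9 ] 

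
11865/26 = 11865/26 =456.35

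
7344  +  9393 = 16737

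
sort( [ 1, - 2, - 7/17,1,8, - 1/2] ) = [ - 2 , - 1/2,-7/17,1,1, 8]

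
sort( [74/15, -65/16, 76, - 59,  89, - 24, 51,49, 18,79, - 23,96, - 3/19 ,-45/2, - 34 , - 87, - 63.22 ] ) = [ - 87, - 63.22 , - 59, - 34, - 24,  -  23, - 45/2, - 65/16 , - 3/19,74/15, 18, 49,51, 76, 79,89 , 96 ] 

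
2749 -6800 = - 4051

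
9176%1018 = 14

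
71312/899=71312/899= 79.32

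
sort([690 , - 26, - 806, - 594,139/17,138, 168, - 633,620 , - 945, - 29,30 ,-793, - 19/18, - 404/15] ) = [-945, - 806, - 793, - 633,  -  594, -29, - 404/15,-26, - 19/18,139/17,30 , 138,168, 620, 690]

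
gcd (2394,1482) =114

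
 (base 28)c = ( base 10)12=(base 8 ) 14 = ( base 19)C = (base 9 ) 13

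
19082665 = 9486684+9595981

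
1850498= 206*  8983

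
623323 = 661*943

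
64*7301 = 467264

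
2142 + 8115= 10257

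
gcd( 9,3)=3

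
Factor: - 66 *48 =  - 2^5 * 3^2*11^1=- 3168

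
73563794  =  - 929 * ( - 79186) 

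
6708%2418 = 1872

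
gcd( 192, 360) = 24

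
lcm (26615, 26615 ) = 26615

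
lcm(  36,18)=36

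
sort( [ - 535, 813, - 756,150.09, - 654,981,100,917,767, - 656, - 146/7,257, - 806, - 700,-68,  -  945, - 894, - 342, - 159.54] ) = [ - 945,  -  894,  -  806, - 756, - 700,-656, - 654,  -  535, - 342, - 159.54 , - 68, - 146/7,100 , 150.09,257,767, 813,  917,981]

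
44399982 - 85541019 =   -  41141037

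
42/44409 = 14/14803 = 0.00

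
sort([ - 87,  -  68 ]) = [ - 87 , - 68 ] 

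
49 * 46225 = 2265025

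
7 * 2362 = 16534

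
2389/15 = 2389/15 = 159.27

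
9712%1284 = 724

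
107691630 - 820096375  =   - 712404745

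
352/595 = 352/595 =0.59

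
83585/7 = 83585/7 = 11940.71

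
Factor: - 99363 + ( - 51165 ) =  - 2^10* 3^1*7^2 = -150528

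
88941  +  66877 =155818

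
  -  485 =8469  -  8954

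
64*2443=156352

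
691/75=9 + 16/75=9.21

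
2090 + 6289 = 8379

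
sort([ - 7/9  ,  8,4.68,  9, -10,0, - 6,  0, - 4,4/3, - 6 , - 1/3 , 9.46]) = [ - 10, - 6,-6, - 4,- 7/9, - 1/3,0,0,4/3, 4.68,8,9,  9.46] 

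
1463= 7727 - 6264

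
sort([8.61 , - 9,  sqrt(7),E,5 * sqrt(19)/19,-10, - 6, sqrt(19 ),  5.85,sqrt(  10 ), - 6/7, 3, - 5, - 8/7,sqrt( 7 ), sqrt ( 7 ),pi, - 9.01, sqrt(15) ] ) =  [ - 10, - 9.01, - 9, - 6, - 5, - 8/7, - 6/7,5* sqrt (19 )/19,sqrt(7 ), sqrt( 7),sqrt(7 ),E,3,  pi,sqrt(10),sqrt( 15 ),  sqrt(19),5.85,8.61]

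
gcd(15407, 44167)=1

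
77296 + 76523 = 153819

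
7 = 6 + 1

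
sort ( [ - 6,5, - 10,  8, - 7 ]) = [ - 10, - 7, - 6,5,8 ]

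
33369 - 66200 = - 32831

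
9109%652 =633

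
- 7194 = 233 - 7427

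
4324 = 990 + 3334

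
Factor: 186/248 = 3/4 = 2^ (  -  2 )*3^1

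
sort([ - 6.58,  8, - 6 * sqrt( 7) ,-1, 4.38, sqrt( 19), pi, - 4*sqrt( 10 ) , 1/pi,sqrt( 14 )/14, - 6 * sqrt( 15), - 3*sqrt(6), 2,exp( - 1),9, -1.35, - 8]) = [ - 6*sqrt(  15), - 6*sqrt( 7), - 4*sqrt( 10), - 8, - 3*sqrt(6 ), - 6.58, - 1.35, - 1, sqrt( 14)/14, 1/pi, exp( - 1 ), 2, pi, sqrt( 19),4.38, 8, 9 ] 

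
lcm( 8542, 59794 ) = 59794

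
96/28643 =96/28643 = 0.00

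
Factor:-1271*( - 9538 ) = 12122798 = 2^1 * 19^1*31^1*41^1*251^1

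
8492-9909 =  - 1417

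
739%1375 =739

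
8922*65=579930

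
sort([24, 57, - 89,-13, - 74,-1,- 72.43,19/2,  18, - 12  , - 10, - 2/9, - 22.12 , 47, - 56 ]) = [  -  89, - 74, - 72.43,-56,-22.12, - 13, - 12, - 10, - 1  , - 2/9, 19/2, 18,24,47, 57]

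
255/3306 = 85/1102 = 0.08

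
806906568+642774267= 1449680835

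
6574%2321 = 1932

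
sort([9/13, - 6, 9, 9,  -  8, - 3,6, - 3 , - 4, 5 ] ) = [  -  8, - 6,-4,-3,-3,9/13, 5,6, 9 , 9]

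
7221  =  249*29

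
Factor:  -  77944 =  -2^3*9743^1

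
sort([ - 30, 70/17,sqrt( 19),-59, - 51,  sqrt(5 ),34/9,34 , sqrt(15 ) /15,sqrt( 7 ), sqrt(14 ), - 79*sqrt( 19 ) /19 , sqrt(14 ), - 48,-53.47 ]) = [  -  59, - 53.47, - 51,- 48, - 30, - 79*sqrt (19 )/19,sqrt( 15)/15, sqrt(5 ), sqrt( 7), sqrt( 14), sqrt ( 14),34/9, 70/17,sqrt(19),34 ] 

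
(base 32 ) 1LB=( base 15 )78C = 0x6ab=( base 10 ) 1707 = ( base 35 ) 1DR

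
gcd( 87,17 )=1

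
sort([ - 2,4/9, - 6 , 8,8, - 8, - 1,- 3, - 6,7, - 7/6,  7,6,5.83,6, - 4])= [  -  8, - 6, -6, -4,  -  3, -2, - 7/6, - 1, 4/9,5.83, 6,6,7, 7,8, 8] 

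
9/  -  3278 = -9/3278 =- 0.00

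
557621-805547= - 247926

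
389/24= 389/24 = 16.21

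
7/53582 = 7/53582 =0.00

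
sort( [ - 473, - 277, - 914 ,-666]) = [-914,-666, - 473, - 277 ]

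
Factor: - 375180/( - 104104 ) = 555/154 = 2^( -1 )*3^1*5^1*7^(-1)*11^(  -  1)*37^1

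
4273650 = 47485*90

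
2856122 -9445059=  - 6588937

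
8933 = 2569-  - 6364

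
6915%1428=1203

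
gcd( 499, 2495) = 499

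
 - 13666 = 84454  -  98120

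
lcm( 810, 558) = 25110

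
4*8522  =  34088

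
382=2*191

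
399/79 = 5+4/79 =5.05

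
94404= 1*94404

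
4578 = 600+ 3978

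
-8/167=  - 8/167 = - 0.05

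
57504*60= 3450240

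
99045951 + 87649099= 186695050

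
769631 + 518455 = 1288086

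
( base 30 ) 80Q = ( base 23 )DF4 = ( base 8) 16072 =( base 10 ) 7226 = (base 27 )9oh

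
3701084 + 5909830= 9610914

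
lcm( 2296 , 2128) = 87248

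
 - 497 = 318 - 815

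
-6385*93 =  - 593805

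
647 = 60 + 587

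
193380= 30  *6446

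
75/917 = 75/917 = 0.08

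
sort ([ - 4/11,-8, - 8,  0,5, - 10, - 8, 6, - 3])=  [ - 10, - 8, - 8, - 8,-3, - 4/11,0, 5, 6]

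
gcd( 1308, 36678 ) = 6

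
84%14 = 0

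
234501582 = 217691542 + 16810040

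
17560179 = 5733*3063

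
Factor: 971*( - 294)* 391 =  - 111620334 = -  2^1*3^1*7^2*17^1*23^1 * 971^1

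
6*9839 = 59034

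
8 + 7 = 15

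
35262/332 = 17631/166 = 106.21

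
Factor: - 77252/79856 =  - 89/92 = - 2^( - 2)*23^( - 1 ) * 89^1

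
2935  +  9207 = 12142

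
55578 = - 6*(-9263 ) 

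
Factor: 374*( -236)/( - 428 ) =2^1*11^1*17^1*59^1*107^(  -  1 ) = 22066/107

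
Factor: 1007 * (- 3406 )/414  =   - 1714921/207 = - 3^( - 2)*13^1*19^1*23^( - 1 )*53^1*131^1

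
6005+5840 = 11845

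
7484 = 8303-819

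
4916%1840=1236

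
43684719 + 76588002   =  120272721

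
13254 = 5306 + 7948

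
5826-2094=3732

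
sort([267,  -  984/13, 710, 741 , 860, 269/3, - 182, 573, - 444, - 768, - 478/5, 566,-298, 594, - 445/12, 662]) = [ - 768,- 444, - 298, - 182, - 478/5, - 984/13, - 445/12, 269/3,  267 , 566,573, 594,662,710, 741, 860 ]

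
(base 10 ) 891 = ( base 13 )537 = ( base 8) 1573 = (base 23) 1FH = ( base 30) TL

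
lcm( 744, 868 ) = 5208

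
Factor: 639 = 3^2*71^1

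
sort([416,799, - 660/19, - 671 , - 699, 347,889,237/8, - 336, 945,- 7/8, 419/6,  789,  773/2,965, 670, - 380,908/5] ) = [ - 699, - 671,  -  380,- 336, - 660/19, - 7/8,237/8, 419/6, 908/5,347,773/2,416,670, 789,799, 889,945, 965] 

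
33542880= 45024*745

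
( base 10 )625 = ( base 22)169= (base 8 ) 1161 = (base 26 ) O1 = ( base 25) 100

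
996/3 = 332 = 332.00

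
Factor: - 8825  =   - 5^2*353^1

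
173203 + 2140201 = 2313404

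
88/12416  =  11/1552 = 0.01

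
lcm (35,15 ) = 105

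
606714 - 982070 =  - 375356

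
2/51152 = 1/25576 = 0.00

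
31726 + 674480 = 706206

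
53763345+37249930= 91013275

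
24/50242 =12/25121 = 0.00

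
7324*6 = 43944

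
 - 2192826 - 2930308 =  - 5123134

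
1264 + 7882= 9146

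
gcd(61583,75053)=1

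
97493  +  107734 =205227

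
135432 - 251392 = - 115960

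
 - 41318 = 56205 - 97523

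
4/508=1/127 = 0.01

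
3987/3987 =1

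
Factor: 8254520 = 2^3*5^1*17^1*61^1* 199^1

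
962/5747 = 962/5747= 0.17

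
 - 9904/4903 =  - 9904/4903 = -2.02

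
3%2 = 1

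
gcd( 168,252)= 84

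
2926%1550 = 1376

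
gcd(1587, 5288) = 1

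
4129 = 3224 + 905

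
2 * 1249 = 2498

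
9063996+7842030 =16906026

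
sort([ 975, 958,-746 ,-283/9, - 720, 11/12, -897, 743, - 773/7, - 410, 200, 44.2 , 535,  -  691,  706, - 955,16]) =[-955, - 897, -746  , - 720 , - 691, - 410,-773/7,-283/9,11/12, 16, 44.2,200,535,706, 743, 958, 975]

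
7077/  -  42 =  - 169 + 1/2=-  168.50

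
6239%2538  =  1163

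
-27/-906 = 9/302 = 0.03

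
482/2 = 241  =  241.00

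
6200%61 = 39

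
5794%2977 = 2817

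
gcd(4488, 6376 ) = 8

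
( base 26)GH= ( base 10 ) 433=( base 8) 661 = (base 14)22D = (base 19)13f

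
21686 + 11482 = 33168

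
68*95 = 6460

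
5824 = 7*832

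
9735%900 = 735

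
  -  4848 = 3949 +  - 8797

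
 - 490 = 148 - 638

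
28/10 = 14/5 = 2.80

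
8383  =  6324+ 2059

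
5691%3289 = 2402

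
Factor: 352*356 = 2^7*  11^1 * 89^1 = 125312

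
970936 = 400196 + 570740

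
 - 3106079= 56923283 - 60029362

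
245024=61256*4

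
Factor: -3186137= - 3186137^1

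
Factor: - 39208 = - 2^3*13^2*29^1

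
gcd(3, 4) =1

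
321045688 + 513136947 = 834182635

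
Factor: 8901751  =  8901751^1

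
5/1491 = 5/1491 = 0.00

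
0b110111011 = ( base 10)443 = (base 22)k3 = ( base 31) E9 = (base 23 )J6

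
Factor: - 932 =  - 2^2*233^1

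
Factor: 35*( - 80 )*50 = -140000 = - 2^5*5^4*7^1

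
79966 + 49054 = 129020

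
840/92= 9 + 3/23= 9.13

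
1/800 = 1/800 = 0.00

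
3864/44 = 966/11 = 87.82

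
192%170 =22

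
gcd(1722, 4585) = 7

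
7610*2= 15220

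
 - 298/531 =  - 1 + 233/531 = - 0.56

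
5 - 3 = 2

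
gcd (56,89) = 1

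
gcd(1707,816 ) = 3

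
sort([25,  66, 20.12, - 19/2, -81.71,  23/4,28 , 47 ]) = [  -  81.71, - 19/2, 23/4,20.12, 25 , 28,  47, 66] 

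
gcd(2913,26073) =3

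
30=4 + 26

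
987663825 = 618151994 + 369511831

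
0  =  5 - 5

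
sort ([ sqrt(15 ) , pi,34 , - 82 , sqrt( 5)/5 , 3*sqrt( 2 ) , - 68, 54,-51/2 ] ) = [ - 82,  -  68 ,-51/2, sqrt(5 ) /5 , pi  ,  sqrt(15),3 * sqrt(2 ), 34,  54 ] 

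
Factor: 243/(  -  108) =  - 2^( - 2)*3^2 = - 9/4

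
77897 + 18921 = 96818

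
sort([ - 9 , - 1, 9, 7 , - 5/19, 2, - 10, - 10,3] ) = [ - 10,  -  10, - 9,  -  1, - 5/19,2,3, 7,9]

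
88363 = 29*3047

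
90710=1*90710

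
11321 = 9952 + 1369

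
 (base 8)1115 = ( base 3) 210211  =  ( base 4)21031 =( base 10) 589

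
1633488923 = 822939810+810549113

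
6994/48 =3497/24 = 145.71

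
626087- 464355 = 161732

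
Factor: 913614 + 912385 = 7^1*260857^1 = 1825999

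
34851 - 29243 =5608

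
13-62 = -49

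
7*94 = 658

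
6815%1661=171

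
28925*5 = 144625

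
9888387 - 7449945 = 2438442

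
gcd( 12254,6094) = 22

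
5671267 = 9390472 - 3719205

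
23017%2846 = 249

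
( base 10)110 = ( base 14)7C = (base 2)1101110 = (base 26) 46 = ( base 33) 3b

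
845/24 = 35+5/24 = 35.21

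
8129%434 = 317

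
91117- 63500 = 27617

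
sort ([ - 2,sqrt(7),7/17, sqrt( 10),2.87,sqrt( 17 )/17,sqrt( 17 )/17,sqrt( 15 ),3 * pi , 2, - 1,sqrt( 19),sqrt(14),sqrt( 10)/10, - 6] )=[-6, - 2, - 1,sqrt( 17) /17,sqrt( 17 ) /17,  sqrt( 10)/10, 7/17, 2,sqrt(7),2.87 , sqrt( 10), sqrt( 14),sqrt( 15), sqrt(19 ), 3 * pi]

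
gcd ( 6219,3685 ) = 1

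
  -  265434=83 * (-3198)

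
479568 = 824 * 582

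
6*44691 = 268146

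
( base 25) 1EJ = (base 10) 994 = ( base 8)1742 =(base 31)112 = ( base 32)V2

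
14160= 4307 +9853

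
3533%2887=646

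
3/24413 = 3/24413 = 0.00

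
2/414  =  1/207 = 0.00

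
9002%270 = 92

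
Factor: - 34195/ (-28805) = 823^( - 1 )*977^1 = 977/823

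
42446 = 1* 42446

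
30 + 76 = 106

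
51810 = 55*942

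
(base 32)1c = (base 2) 101100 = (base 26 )1i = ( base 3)1122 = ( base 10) 44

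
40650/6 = 6775 = 6775.00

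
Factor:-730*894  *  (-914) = 596494680 = 2^3 * 3^1*5^1*73^1*149^1*457^1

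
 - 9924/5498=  - 4962/2749= - 1.81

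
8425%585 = 235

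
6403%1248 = 163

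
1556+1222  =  2778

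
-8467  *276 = -2336892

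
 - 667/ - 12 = 667/12 = 55.58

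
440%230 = 210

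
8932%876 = 172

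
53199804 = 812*65517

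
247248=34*7272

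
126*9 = 1134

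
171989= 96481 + 75508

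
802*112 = 89824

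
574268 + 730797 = 1305065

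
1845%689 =467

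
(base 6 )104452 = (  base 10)8816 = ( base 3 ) 110002112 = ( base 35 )76v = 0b10001001110000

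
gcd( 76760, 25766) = 2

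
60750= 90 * 675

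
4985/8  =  623 + 1/8=623.12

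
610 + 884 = 1494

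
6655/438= 15+85/438 = 15.19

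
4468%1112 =20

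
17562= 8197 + 9365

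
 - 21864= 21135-42999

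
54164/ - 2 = -27082+0/1 =- 27082.00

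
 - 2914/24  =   - 122 + 7/12 = - 121.42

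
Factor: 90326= 2^1*19^1*2377^1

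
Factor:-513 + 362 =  -151^1 =-151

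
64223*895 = 57479585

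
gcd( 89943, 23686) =1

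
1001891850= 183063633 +818828217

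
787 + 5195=5982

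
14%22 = 14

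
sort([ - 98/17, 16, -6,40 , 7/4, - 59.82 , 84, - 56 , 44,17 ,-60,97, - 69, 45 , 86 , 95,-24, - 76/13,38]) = [ - 69,-60,- 59.82, - 56,- 24, - 6,-76/13,-98/17 , 7/4,16,17 , 38,40 , 44, 45,84 , 86 , 95,97]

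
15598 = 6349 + 9249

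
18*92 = 1656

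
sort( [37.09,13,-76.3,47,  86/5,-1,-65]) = [ - 76.3,-65,  -  1,13,86/5,37.09,47 ]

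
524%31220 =524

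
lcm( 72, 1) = 72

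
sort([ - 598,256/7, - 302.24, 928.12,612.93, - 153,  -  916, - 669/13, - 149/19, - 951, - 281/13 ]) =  [  -  951, - 916, - 598, - 302.24, - 153,-669/13, - 281/13,- 149/19,256/7 , 612.93, 928.12]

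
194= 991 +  - 797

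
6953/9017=6953/9017 = 0.77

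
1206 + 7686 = 8892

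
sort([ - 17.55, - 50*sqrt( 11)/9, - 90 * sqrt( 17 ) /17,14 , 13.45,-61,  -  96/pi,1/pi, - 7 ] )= [ - 61,-96/pi, - 90*sqrt( 17)/17, - 50 *sqrt( 11) /9, - 17.55, - 7, 1/pi, 13.45, 14]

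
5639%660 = 359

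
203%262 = 203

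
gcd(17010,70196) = 14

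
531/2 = 265 + 1/2= 265.50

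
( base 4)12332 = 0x1be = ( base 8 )676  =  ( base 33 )DH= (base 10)446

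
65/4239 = 65/4239 = 0.02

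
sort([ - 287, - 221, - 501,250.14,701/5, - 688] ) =[ - 688,  -  501,  -  287, - 221,  701/5,250.14]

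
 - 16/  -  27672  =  2/3459 = 0.00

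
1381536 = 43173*32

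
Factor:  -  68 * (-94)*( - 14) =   -  89488  =  - 2^4 * 7^1*17^1*47^1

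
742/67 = 742/67 = 11.07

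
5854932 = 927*6316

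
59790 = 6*9965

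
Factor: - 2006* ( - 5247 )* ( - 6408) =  - 67447288656 = - 2^4*3^4*11^1*17^1* 53^1 * 59^1 * 89^1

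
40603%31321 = 9282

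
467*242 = 113014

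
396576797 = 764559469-367982672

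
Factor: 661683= 3^1*11^1*20051^1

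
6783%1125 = 33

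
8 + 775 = 783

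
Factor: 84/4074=2^1*97^ ( - 1)=2/97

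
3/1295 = 3/1295 = 0.00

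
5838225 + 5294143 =11132368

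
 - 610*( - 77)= 46970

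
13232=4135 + 9097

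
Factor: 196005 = 3^1*5^1*73^1* 179^1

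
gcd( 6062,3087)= 7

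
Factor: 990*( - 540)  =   - 2^3*3^5 * 5^2*11^1 = - 534600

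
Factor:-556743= - 3^1 * 11^1 * 16871^1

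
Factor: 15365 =5^1 *7^1*439^1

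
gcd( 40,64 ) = 8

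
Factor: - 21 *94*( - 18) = 35532 =2^2*3^3*7^1*47^1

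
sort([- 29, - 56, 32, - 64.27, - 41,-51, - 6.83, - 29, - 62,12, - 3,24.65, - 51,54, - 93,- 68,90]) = [ - 93, - 68, - 64.27,  -  62, - 56, - 51, - 51, - 41, - 29 ,-29 , - 6.83, - 3,12, 24.65,32,54,90 ]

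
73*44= 3212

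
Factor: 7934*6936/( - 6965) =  - 2^4*3^1 * 5^( -1) * 7^( - 1)*17^2*199^(-1)*3967^1 = -55030224/6965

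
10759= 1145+9614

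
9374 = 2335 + 7039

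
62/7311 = 62/7311 = 0.01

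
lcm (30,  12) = 60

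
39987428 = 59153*676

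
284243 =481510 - 197267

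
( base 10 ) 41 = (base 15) 2b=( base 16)29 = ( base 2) 101001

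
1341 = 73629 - 72288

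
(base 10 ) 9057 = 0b10001101100001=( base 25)EC7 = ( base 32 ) 8r1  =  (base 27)CBC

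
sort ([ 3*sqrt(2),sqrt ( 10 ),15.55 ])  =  [sqrt( 10 ),3*sqrt ( 2), 15.55 ]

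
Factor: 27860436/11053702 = 13930218/5526851  =  2^1*3^5*11^( - 1)*28663^1*502441^( - 1) 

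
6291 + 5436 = 11727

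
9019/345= 26 + 49/345 = 26.14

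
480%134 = 78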